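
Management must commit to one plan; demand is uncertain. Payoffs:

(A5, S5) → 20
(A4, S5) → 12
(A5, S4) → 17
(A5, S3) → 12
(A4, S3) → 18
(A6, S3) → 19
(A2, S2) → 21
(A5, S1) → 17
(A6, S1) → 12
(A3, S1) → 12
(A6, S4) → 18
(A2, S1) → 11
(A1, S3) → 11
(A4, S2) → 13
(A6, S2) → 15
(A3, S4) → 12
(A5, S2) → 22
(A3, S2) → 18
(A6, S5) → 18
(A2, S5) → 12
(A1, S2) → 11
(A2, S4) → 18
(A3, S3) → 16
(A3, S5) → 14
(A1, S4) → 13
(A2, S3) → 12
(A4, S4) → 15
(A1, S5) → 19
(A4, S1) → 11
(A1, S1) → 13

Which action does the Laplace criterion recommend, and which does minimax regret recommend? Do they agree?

laplace → A5; minimax regret → A3 (disagree)

Row averages: A1=13.4, A2=14.8, A3=14.4, A4=13.8, A5=17.6, A6=16.4
Highest average = 17.6 → A5.
Column bests: S1=17, S2=22, S3=19, S4=18, S5=20.
A1 regrets: 4, 11, 8, 5, 1 → max 11
A2 regrets: 6, 1, 7, 0, 8 → max 8
A3 regrets: 5, 4, 3, 6, 6 → max 6
A4 regrets: 6, 9, 1, 3, 8 → max 9
A5 regrets: 0, 0, 7, 1, 0 → max 7
A6 regrets: 5, 7, 0, 0, 2 → max 7
Smallest max regret = 6 → A3.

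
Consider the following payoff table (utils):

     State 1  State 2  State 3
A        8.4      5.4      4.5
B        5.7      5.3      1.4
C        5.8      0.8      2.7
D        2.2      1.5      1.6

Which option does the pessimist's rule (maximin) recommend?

Row minima: A=4.5, B=1.4, C=0.8, D=1.5
Best worst-case = 4.5 → A.

A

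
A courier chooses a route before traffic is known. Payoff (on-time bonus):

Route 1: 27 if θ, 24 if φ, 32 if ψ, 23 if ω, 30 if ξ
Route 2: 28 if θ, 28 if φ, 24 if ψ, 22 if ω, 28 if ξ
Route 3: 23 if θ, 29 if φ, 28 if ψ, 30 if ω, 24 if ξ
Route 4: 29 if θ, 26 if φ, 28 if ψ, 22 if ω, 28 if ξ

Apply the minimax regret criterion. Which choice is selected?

Route 3

Column bests: θ=29, φ=29, ψ=32, ω=30, ξ=30.
Route 1 regrets: 2, 5, 0, 7, 0 → max 7
Route 2 regrets: 1, 1, 8, 8, 2 → max 8
Route 3 regrets: 6, 0, 4, 0, 6 → max 6
Route 4 regrets: 0, 3, 4, 8, 2 → max 8
Smallest max regret = 6 → Route 3.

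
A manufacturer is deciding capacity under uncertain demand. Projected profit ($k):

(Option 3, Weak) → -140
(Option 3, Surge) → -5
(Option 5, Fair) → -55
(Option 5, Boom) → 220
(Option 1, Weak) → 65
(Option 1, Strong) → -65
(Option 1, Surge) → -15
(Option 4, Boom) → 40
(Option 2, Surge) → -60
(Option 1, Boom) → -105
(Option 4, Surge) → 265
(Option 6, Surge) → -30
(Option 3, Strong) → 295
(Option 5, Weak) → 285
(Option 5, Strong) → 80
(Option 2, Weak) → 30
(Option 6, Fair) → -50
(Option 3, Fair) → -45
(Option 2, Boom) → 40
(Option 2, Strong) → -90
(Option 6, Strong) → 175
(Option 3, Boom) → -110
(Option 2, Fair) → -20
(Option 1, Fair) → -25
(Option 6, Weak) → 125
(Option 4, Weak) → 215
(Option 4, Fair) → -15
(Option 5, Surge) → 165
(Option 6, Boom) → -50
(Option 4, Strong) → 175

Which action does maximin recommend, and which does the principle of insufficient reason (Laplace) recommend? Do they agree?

Row minima: Option 1=-105, Option 2=-90, Option 3=-140, Option 4=-15, Option 5=-55, Option 6=-50
Best worst-case = -15 → Option 4.
Row averages: Option 1=-29, Option 2=-20, Option 3=-1, Option 4=136, Option 5=139, Option 6=34
Highest average = 139 → Option 5.

maximin → Option 4; laplace → Option 5 (disagree)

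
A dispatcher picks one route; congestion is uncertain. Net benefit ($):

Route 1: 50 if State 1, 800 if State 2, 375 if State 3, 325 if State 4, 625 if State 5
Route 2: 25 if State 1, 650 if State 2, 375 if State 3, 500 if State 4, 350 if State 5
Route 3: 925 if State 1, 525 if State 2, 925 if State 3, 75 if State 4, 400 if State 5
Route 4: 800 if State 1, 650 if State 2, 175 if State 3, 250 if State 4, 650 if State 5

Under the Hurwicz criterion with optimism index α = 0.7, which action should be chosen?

Route 1: 0.7·800 + 0.3·50 = 575
Route 2: 0.7·650 + 0.3·25 = 462.5
Route 3: 0.7·925 + 0.3·75 = 670
Route 4: 0.7·800 + 0.3·175 = 612.5
Highest Hurwicz score = 670 → Route 3.

Route 3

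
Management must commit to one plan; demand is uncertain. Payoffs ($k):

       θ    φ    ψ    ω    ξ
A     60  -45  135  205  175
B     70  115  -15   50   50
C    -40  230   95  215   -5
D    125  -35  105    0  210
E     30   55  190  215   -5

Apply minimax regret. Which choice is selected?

B

Column bests: θ=125, φ=230, ψ=190, ω=215, ξ=210.
A regrets: 65, 275, 55, 10, 35 → max 275
B regrets: 55, 115, 205, 165, 160 → max 205
C regrets: 165, 0, 95, 0, 215 → max 215
D regrets: 0, 265, 85, 215, 0 → max 265
E regrets: 95, 175, 0, 0, 215 → max 215
Smallest max regret = 205 → B.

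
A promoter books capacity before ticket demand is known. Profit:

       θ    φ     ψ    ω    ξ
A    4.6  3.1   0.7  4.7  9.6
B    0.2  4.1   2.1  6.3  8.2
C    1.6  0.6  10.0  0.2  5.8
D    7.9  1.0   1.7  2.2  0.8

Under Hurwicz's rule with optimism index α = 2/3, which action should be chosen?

A: 2/3·9.6 + 1/3·0.7 = 199/30
B: 2/3·8.2 + 1/3·0.2 = 83/15
C: 2/3·10.0 + 1/3·0.2 = 101/15
D: 2/3·7.9 + 1/3·0.8 = 83/15
Highest Hurwicz score = 101/15 → C.

C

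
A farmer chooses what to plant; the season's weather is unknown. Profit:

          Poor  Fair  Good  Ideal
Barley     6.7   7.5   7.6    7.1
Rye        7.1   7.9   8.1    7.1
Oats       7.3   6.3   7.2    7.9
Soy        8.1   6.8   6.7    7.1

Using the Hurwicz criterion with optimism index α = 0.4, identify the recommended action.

Rye

Barley: 0.4·7.6 + 0.6·6.7 = 7.06
Rye: 0.4·8.1 + 0.6·7.1 = 7.5
Oats: 0.4·7.9 + 0.6·6.3 = 6.94
Soy: 0.4·8.1 + 0.6·6.7 = 7.26
Highest Hurwicz score = 7.5 → Rye.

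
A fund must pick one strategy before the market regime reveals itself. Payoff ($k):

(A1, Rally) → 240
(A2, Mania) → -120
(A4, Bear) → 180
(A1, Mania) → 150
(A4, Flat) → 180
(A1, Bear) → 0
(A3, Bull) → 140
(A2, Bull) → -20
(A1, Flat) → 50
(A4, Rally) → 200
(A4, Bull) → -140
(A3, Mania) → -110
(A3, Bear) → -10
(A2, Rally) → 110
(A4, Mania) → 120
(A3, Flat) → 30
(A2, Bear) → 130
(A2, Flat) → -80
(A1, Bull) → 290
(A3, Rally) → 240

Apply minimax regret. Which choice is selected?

A1

Column bests: Bear=180, Flat=180, Bull=290, Rally=240, Mania=150.
A1 regrets: 180, 130, 0, 0, 0 → max 180
A2 regrets: 50, 260, 310, 130, 270 → max 310
A3 regrets: 190, 150, 150, 0, 260 → max 260
A4 regrets: 0, 0, 430, 40, 30 → max 430
Smallest max regret = 180 → A1.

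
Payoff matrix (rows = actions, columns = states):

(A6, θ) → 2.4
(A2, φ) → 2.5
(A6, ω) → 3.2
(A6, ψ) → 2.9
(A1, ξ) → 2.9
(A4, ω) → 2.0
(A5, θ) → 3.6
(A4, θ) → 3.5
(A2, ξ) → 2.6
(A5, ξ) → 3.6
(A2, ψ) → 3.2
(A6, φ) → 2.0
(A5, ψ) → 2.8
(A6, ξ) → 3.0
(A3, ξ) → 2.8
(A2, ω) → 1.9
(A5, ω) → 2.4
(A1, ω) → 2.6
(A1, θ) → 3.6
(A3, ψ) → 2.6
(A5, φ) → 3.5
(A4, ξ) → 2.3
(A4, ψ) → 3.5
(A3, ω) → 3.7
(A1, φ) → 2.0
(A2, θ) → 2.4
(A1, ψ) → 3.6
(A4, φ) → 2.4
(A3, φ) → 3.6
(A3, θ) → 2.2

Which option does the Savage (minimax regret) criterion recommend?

A5

Column bests: θ=3.6, φ=3.6, ψ=3.6, ω=3.7, ξ=3.6.
A1 regrets: 0.0, 1.6, 0.0, 1.1, 0.7 → max 1.6
A2 regrets: 1.2, 1.1, 0.4, 1.8, 1.0 → max 1.8
A3 regrets: 1.4, 0.0, 1.0, 0.0, 0.8 → max 1.4
A4 regrets: 0.1, 1.2, 0.1, 1.7, 1.3 → max 1.7
A5 regrets: 0.0, 0.1, 0.8, 1.3, 0.0 → max 1.3
A6 regrets: 1.2, 1.6, 0.7, 0.5, 0.6 → max 1.6
Smallest max regret = 1.3 → A5.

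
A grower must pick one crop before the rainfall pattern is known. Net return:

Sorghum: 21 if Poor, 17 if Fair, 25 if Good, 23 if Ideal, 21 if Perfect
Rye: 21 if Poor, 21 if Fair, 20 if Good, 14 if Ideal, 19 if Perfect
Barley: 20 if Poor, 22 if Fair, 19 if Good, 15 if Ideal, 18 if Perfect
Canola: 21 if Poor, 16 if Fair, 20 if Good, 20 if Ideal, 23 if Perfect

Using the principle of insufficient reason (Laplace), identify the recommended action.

Sorghum

Row averages: Sorghum=21.4, Rye=19, Barley=18.8, Canola=20
Highest average = 21.4 → Sorghum.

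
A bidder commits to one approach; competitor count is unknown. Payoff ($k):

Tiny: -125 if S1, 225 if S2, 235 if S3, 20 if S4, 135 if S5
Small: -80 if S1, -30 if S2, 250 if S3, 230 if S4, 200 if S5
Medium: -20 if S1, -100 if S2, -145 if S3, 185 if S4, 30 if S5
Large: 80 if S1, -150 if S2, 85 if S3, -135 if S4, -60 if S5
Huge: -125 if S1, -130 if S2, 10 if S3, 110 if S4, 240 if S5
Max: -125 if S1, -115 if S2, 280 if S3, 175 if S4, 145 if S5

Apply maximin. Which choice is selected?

Small

Row minima: Tiny=-125, Small=-80, Medium=-145, Large=-150, Huge=-130, Max=-125
Best worst-case = -80 → Small.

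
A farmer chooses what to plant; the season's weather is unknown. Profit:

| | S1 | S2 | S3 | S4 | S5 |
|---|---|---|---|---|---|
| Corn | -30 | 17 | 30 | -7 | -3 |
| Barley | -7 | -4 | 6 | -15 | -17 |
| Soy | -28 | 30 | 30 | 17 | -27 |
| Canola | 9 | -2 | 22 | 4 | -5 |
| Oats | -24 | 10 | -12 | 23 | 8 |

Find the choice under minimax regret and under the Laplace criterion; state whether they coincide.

Column bests: S1=9, S2=30, S3=30, S4=23, S5=8.
Corn regrets: 39, 13, 0, 30, 11 → max 39
Barley regrets: 16, 34, 24, 38, 25 → max 38
Soy regrets: 37, 0, 0, 6, 35 → max 37
Canola regrets: 0, 32, 8, 19, 13 → max 32
Oats regrets: 33, 20, 42, 0, 0 → max 42
Smallest max regret = 32 → Canola.
Row averages: Corn=1.4, Barley=-7.4, Soy=4.4, Canola=5.6, Oats=1
Highest average = 5.6 → Canola.

minimax regret → Canola; laplace → Canola (agree)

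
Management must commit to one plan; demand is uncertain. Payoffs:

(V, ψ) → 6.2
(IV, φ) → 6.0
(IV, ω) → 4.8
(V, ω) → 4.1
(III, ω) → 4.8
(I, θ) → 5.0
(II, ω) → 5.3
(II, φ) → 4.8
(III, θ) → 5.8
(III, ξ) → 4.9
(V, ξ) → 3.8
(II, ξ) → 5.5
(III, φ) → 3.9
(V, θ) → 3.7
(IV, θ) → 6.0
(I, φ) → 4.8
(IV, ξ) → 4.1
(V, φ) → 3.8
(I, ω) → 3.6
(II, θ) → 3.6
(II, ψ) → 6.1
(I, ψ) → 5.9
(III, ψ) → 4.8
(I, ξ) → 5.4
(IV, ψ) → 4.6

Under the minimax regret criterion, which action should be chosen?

Column bests: θ=6.0, φ=6.0, ψ=6.2, ω=5.3, ξ=5.5.
I regrets: 1.0, 1.2, 0.3, 1.7, 0.1 → max 1.7
II regrets: 2.4, 1.2, 0.1, 0.0, 0.0 → max 2.4
III regrets: 0.2, 2.1, 1.4, 0.5, 0.6 → max 2.1
IV regrets: 0.0, 0.0, 1.6, 0.5, 1.4 → max 1.6
V regrets: 2.3, 2.2, 0.0, 1.2, 1.7 → max 2.3
Smallest max regret = 1.6 → IV.

IV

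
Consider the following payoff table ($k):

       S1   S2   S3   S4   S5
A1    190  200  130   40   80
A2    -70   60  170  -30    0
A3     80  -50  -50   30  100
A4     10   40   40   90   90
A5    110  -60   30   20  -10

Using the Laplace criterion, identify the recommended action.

A1

Row averages: A1=128, A2=26, A3=22, A4=54, A5=18
Highest average = 128 → A1.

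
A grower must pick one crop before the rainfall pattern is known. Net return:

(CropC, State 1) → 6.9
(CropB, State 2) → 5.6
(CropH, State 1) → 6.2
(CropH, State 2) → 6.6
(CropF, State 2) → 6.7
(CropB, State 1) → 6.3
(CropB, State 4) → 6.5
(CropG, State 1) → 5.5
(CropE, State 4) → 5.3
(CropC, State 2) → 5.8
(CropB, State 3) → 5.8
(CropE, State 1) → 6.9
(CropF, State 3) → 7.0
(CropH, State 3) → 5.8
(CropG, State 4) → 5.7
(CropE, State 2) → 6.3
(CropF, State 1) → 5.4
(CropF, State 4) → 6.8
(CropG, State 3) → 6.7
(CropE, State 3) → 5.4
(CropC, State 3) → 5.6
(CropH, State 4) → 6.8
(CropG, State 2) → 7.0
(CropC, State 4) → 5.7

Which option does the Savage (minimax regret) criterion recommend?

Column bests: State 1=6.9, State 2=7.0, State 3=7.0, State 4=6.8.
CropF regrets: 1.5, 0.3, 0.0, 0.0 → max 1.5
CropB regrets: 0.6, 1.4, 1.2, 0.3 → max 1.4
CropG regrets: 1.4, 0.0, 0.3, 1.1 → max 1.4
CropH regrets: 0.7, 0.4, 1.2, 0.0 → max 1.2
CropE regrets: 0.0, 0.7, 1.6, 1.5 → max 1.6
CropC regrets: 0.0, 1.2, 1.4, 1.1 → max 1.4
Smallest max regret = 1.2 → CropH.

CropH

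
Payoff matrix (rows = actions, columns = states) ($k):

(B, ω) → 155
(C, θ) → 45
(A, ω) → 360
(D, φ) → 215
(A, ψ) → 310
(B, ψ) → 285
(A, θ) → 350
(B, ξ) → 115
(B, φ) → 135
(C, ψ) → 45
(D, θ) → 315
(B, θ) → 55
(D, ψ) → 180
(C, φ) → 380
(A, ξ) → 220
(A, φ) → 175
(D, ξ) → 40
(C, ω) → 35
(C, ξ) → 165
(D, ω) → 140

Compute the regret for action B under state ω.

Best payoff under ω is 360.
Regret = 360 − 155 = 205.

205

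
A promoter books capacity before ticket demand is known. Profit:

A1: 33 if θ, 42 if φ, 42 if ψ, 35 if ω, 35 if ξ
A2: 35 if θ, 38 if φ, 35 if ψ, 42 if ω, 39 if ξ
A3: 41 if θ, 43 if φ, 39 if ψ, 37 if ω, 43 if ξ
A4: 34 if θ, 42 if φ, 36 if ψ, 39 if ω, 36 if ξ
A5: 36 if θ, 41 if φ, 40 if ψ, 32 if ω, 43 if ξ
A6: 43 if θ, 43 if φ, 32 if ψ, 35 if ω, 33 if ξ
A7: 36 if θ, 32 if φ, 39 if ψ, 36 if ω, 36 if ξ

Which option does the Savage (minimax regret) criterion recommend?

Column bests: θ=43, φ=43, ψ=42, ω=42, ξ=43.
A1 regrets: 10, 1, 0, 7, 8 → max 10
A2 regrets: 8, 5, 7, 0, 4 → max 8
A3 regrets: 2, 0, 3, 5, 0 → max 5
A4 regrets: 9, 1, 6, 3, 7 → max 9
A5 regrets: 7, 2, 2, 10, 0 → max 10
A6 regrets: 0, 0, 10, 7, 10 → max 10
A7 regrets: 7, 11, 3, 6, 7 → max 11
Smallest max regret = 5 → A3.

A3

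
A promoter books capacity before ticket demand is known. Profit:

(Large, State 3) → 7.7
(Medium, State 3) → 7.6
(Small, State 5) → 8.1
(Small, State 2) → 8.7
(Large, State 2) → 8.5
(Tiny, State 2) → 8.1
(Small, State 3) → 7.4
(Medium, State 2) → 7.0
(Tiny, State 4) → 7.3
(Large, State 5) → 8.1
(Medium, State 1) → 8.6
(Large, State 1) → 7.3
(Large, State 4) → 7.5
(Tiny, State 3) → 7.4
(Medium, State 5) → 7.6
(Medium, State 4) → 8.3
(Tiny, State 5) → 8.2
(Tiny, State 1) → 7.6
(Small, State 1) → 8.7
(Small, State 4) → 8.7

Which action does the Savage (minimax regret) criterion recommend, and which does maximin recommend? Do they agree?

Column bests: State 1=8.7, State 2=8.7, State 3=7.7, State 4=8.7, State 5=8.2.
Tiny regrets: 1.1, 0.6, 0.3, 1.4, 0.0 → max 1.4
Small regrets: 0.0, 0.0, 0.3, 0.0, 0.1 → max 0.3
Medium regrets: 0.1, 1.7, 0.1, 0.4, 0.6 → max 1.7
Large regrets: 1.4, 0.2, 0.0, 1.2, 0.1 → max 1.4
Smallest max regret = 0.3 → Small.
Row minima: Tiny=7.3, Small=7.4, Medium=7.0, Large=7.3
Best worst-case = 7.4 → Small.

minimax regret → Small; maximin → Small (agree)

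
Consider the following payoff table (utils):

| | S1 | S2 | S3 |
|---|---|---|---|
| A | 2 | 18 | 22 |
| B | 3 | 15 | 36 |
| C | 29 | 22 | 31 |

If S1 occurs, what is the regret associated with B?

Best payoff under S1 is 29.
Regret = 29 − 3 = 26.

26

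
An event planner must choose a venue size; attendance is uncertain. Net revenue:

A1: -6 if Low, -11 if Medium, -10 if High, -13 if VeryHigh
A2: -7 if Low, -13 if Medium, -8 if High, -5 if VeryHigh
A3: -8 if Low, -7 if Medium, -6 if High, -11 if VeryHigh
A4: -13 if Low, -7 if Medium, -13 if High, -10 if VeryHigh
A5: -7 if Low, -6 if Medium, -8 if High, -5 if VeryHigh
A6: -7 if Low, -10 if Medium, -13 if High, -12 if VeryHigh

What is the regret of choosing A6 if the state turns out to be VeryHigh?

7

Best payoff under VeryHigh is -5.
Regret = -5 − (-12) = 7.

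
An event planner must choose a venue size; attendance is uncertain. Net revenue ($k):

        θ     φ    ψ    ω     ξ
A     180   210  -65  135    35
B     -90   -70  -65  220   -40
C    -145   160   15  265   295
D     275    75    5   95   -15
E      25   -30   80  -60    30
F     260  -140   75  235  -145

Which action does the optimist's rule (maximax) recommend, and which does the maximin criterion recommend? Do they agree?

Row maxima: A=210, B=220, C=295, D=275, E=80, F=260
Best best-case = 295 → C.
Row minima: A=-65, B=-90, C=-145, D=-15, E=-60, F=-145
Best worst-case = -15 → D.

maximax → C; maximin → D (disagree)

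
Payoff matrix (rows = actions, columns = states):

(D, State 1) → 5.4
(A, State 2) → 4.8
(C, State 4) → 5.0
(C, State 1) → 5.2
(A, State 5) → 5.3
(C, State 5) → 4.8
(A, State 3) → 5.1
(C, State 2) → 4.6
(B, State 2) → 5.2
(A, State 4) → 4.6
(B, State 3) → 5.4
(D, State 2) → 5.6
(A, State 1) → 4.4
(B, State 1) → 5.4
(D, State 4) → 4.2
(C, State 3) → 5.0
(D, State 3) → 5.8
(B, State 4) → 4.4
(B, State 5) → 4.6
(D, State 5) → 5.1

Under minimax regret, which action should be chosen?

B

Column bests: State 1=5.4, State 2=5.6, State 3=5.8, State 4=5.0, State 5=5.3.
A regrets: 1.0, 0.8, 0.7, 0.4, 0.0 → max 1.0
B regrets: 0.0, 0.4, 0.4, 0.6, 0.7 → max 0.7
C regrets: 0.2, 1.0, 0.8, 0.0, 0.5 → max 1.0
D regrets: 0.0, 0.0, 0.0, 0.8, 0.2 → max 0.8
Smallest max regret = 0.7 → B.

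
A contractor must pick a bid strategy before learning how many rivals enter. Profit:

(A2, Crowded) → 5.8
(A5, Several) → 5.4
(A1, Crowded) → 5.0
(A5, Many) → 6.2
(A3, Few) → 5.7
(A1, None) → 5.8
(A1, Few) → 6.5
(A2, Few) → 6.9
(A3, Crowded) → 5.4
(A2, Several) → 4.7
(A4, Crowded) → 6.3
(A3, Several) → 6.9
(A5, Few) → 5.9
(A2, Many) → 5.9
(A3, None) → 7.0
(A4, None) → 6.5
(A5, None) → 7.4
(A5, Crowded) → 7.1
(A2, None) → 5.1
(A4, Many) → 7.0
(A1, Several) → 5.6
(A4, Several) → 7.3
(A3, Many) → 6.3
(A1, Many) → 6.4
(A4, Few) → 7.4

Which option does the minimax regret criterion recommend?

A4

Column bests: None=7.4, Few=7.4, Several=7.3, Many=7.0, Crowded=7.1.
A1 regrets: 1.6, 0.9, 1.7, 0.6, 2.1 → max 2.1
A2 regrets: 2.3, 0.5, 2.6, 1.1, 1.3 → max 2.6
A3 regrets: 0.4, 1.7, 0.4, 0.7, 1.7 → max 1.7
A4 regrets: 0.9, 0.0, 0.0, 0.0, 0.8 → max 0.9
A5 regrets: 0.0, 1.5, 1.9, 0.8, 0.0 → max 1.9
Smallest max regret = 0.9 → A4.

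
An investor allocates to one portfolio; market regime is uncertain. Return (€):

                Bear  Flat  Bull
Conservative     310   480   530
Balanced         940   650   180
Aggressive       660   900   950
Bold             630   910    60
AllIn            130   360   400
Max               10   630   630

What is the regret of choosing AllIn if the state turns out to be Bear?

810

Best payoff under Bear is 940.
Regret = 940 − 130 = 810.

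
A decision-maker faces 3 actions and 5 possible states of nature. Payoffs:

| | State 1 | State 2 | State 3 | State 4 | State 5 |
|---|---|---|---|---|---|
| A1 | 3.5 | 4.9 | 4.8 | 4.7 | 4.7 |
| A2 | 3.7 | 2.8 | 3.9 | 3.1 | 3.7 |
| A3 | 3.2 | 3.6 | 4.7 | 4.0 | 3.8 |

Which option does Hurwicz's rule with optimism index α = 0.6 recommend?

A1

A1: 0.6·4.9 + 0.4·3.5 = 4.34
A2: 0.6·3.9 + 0.4·2.8 = 3.46
A3: 0.6·4.7 + 0.4·3.2 = 4.1
Highest Hurwicz score = 4.34 → A1.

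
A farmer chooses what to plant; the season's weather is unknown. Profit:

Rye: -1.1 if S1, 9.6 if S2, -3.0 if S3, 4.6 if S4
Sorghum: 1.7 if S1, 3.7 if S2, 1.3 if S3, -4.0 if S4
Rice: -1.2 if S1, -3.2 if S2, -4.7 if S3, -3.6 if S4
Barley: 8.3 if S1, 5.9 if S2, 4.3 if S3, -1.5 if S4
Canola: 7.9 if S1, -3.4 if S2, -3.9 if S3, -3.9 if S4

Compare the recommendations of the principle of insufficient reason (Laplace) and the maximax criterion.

laplace → Barley; maximax → Rye (disagree)

Row averages: Rye=2.525, Sorghum=0.675, Rice=-3.175, Barley=4.25, Canola=-0.825
Highest average = 4.25 → Barley.
Row maxima: Rye=9.6, Sorghum=3.7, Rice=-1.2, Barley=8.3, Canola=7.9
Best best-case = 9.6 → Rye.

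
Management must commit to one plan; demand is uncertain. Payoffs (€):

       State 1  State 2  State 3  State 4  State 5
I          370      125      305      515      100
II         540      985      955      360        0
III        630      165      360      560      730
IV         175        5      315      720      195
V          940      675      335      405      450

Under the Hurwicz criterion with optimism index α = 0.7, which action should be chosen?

V

I: 0.7·515 + 0.3·100 = 390.5
II: 0.7·985 + 0.3·0 = 689.5
III: 0.7·730 + 0.3·165 = 560.5
IV: 0.7·720 + 0.3·5 = 505.5
V: 0.7·940 + 0.3·335 = 758.5
Highest Hurwicz score = 758.5 → V.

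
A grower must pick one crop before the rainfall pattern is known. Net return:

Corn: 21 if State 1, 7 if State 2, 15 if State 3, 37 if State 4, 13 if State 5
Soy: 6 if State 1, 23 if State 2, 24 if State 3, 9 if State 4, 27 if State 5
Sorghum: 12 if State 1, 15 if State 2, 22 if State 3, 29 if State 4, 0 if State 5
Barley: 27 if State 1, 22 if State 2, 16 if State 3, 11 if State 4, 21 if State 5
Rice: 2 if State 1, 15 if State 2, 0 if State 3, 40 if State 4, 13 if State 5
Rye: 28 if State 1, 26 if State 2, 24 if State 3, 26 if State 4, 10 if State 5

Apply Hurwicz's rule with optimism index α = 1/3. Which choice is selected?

Corn: 1/3·37 + 2/3·7 = 17
Soy: 1/3·27 + 2/3·6 = 13
Sorghum: 1/3·29 + 2/3·0 = 29/3
Barley: 1/3·27 + 2/3·11 = 49/3
Rice: 1/3·40 + 2/3·0 = 40/3
Rye: 1/3·28 + 2/3·10 = 16
Highest Hurwicz score = 17 → Corn.

Corn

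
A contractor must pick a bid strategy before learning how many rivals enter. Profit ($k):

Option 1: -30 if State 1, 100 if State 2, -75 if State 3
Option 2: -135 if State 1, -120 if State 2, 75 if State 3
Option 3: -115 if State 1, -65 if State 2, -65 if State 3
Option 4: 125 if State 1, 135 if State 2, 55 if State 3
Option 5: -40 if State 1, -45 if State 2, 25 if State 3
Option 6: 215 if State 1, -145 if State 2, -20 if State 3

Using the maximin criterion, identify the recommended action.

Option 4

Row minima: Option 1=-75, Option 2=-135, Option 3=-115, Option 4=55, Option 5=-45, Option 6=-145
Best worst-case = 55 → Option 4.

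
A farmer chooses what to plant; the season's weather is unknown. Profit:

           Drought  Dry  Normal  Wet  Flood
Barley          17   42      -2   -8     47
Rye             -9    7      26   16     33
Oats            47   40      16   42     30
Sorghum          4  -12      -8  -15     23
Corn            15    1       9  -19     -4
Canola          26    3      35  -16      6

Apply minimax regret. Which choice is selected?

Oats

Column bests: Drought=47, Dry=42, Normal=35, Wet=42, Flood=47.
Barley regrets: 30, 0, 37, 50, 0 → max 50
Rye regrets: 56, 35, 9, 26, 14 → max 56
Oats regrets: 0, 2, 19, 0, 17 → max 19
Sorghum regrets: 43, 54, 43, 57, 24 → max 57
Corn regrets: 32, 41, 26, 61, 51 → max 61
Canola regrets: 21, 39, 0, 58, 41 → max 58
Smallest max regret = 19 → Oats.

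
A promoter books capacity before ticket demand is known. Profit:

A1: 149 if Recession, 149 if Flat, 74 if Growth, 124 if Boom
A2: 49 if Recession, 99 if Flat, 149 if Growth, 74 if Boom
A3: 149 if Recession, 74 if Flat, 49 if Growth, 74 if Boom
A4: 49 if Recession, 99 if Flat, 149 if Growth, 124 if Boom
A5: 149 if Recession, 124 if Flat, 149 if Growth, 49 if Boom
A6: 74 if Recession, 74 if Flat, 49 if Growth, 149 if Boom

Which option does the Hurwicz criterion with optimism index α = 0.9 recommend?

A1

A1: 0.9·149 + 0.1·74 = 141.5
A2: 0.9·149 + 0.1·49 = 139
A3: 0.9·149 + 0.1·49 = 139
A4: 0.9·149 + 0.1·49 = 139
A5: 0.9·149 + 0.1·49 = 139
A6: 0.9·149 + 0.1·49 = 139
Highest Hurwicz score = 141.5 → A1.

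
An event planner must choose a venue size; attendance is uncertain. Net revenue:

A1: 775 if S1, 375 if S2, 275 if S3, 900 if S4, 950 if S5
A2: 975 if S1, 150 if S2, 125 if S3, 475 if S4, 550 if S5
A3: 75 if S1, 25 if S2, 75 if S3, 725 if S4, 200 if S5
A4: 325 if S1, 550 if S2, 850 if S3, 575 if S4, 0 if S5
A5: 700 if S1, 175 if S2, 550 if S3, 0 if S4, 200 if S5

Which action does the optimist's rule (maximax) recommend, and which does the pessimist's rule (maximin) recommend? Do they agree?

Row maxima: A1=950, A2=975, A3=725, A4=850, A5=700
Best best-case = 975 → A2.
Row minima: A1=275, A2=125, A3=25, A4=0, A5=0
Best worst-case = 275 → A1.

maximax → A2; maximin → A1 (disagree)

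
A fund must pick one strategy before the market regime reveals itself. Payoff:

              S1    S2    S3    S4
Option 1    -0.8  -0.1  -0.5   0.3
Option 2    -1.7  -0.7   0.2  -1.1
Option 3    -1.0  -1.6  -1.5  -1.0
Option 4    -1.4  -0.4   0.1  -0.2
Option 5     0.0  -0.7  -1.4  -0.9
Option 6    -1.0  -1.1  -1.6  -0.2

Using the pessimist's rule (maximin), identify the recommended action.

Option 1

Row minima: Option 1=-0.8, Option 2=-1.7, Option 3=-1.6, Option 4=-1.4, Option 5=-1.4, Option 6=-1.6
Best worst-case = -0.8 → Option 1.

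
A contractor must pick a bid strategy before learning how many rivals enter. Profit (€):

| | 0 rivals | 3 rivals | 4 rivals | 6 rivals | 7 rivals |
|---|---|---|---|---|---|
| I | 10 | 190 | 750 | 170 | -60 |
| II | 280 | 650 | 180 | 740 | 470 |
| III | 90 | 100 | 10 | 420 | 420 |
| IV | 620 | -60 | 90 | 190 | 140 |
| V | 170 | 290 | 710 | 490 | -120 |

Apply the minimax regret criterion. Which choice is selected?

Column bests: 0 rivals=620, 3 rivals=650, 4 rivals=750, 6 rivals=740, 7 rivals=470.
I regrets: 610, 460, 0, 570, 530 → max 610
II regrets: 340, 0, 570, 0, 0 → max 570
III regrets: 530, 550, 740, 320, 50 → max 740
IV regrets: 0, 710, 660, 550, 330 → max 710
V regrets: 450, 360, 40, 250, 590 → max 590
Smallest max regret = 570 → II.

II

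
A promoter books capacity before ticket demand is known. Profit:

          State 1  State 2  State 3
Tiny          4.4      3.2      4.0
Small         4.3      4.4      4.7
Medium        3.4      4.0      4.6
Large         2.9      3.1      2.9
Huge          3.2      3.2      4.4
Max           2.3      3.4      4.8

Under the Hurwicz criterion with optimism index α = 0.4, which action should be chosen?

Tiny: 0.4·4.4 + 0.6·3.2 = 3.68
Small: 0.4·4.7 + 0.6·4.3 = 4.46
Medium: 0.4·4.6 + 0.6·3.4 = 3.88
Large: 0.4·3.1 + 0.6·2.9 = 2.98
Huge: 0.4·4.4 + 0.6·3.2 = 3.68
Max: 0.4·4.8 + 0.6·2.3 = 3.3
Highest Hurwicz score = 4.46 → Small.

Small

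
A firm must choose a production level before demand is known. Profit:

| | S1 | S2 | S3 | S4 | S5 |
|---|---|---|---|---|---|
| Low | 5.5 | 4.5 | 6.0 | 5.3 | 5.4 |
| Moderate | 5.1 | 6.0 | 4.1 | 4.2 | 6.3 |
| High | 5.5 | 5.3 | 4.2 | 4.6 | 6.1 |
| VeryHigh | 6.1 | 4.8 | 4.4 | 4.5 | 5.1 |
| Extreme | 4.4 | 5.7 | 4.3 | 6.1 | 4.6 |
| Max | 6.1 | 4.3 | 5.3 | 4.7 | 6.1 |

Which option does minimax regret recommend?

Column bests: S1=6.1, S2=6.0, S3=6.0, S4=6.1, S5=6.3.
Low regrets: 0.6, 1.5, 0.0, 0.8, 0.9 → max 1.5
Moderate regrets: 1.0, 0.0, 1.9, 1.9, 0.0 → max 1.9
High regrets: 0.6, 0.7, 1.8, 1.5, 0.2 → max 1.8
VeryHigh regrets: 0.0, 1.2, 1.6, 1.6, 1.2 → max 1.6
Extreme regrets: 1.7, 0.3, 1.7, 0.0, 1.7 → max 1.7
Max regrets: 0.0, 1.7, 0.7, 1.4, 0.2 → max 1.7
Smallest max regret = 1.5 → Low.

Low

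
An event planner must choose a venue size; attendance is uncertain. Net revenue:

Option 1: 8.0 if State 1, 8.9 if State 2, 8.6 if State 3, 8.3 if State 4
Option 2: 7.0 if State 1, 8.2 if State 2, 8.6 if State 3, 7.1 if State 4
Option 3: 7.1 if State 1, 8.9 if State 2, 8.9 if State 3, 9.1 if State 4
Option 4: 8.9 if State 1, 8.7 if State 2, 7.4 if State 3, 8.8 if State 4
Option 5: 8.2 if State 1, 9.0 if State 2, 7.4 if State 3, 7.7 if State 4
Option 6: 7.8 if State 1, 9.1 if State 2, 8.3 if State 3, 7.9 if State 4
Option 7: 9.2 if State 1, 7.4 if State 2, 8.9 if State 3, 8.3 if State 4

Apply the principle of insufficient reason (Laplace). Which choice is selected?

Row averages: Option 1=8.45, Option 2=7.725, Option 3=8.5, Option 4=8.45, Option 5=8.075, Option 6=8.275, Option 7=8.45
Highest average = 8.5 → Option 3.

Option 3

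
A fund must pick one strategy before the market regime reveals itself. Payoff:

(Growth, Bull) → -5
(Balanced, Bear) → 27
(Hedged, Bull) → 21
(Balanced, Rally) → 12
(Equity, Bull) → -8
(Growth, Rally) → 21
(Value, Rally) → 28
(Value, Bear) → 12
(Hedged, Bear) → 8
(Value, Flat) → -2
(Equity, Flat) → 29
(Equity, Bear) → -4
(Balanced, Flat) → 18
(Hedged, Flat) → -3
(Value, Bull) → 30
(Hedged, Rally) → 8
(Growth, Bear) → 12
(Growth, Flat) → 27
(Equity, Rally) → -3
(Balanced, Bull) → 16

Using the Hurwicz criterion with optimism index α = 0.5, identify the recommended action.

Balanced

Growth: 0.5·27 + 0.5·(-5) = 11
Hedged: 0.5·21 + 0.5·(-3) = 9
Equity: 0.5·29 + 0.5·(-8) = 10.5
Value: 0.5·30 + 0.5·(-2) = 14
Balanced: 0.5·27 + 0.5·12 = 19.5
Highest Hurwicz score = 19.5 → Balanced.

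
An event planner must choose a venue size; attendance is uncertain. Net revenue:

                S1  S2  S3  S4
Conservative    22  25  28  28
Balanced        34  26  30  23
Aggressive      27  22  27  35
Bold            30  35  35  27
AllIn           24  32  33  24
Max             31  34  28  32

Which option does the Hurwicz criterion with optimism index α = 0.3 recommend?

Max

Conservative: 0.3·28 + 0.7·22 = 23.8
Balanced: 0.3·34 + 0.7·23 = 26.3
Aggressive: 0.3·35 + 0.7·22 = 25.9
Bold: 0.3·35 + 0.7·27 = 29.4
AllIn: 0.3·33 + 0.7·24 = 26.7
Max: 0.3·34 + 0.7·28 = 29.8
Highest Hurwicz score = 29.8 → Max.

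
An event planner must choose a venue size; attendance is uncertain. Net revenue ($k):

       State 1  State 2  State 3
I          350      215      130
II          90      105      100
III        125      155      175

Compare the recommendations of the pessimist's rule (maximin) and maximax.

maximin → I; maximax → I (agree)

Row minima: I=130, II=90, III=125
Best worst-case = 130 → I.
Row maxima: I=350, II=105, III=175
Best best-case = 350 → I.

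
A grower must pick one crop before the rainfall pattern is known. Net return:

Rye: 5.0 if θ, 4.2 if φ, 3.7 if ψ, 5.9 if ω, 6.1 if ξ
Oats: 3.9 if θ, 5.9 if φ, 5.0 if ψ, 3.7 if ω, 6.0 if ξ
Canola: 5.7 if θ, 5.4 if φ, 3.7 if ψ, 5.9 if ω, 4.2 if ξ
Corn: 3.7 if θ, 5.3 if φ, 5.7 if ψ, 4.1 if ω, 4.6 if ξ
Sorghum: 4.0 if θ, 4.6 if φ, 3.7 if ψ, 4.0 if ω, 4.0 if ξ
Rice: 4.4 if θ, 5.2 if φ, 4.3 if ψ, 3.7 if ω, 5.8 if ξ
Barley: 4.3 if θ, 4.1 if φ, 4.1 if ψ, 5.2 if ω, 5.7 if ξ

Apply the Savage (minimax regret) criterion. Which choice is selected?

Column bests: θ=5.7, φ=5.9, ψ=5.7, ω=5.9, ξ=6.1.
Rye regrets: 0.7, 1.7, 2.0, 0.0, 0.0 → max 2.0
Oats regrets: 1.8, 0.0, 0.7, 2.2, 0.1 → max 2.2
Canola regrets: 0.0, 0.5, 2.0, 0.0, 1.9 → max 2.0
Corn regrets: 2.0, 0.6, 0.0, 1.8, 1.5 → max 2.0
Sorghum regrets: 1.7, 1.3, 2.0, 1.9, 2.1 → max 2.1
Rice regrets: 1.3, 0.7, 1.4, 2.2, 0.3 → max 2.2
Barley regrets: 1.4, 1.8, 1.6, 0.7, 0.4 → max 1.8
Smallest max regret = 1.8 → Barley.

Barley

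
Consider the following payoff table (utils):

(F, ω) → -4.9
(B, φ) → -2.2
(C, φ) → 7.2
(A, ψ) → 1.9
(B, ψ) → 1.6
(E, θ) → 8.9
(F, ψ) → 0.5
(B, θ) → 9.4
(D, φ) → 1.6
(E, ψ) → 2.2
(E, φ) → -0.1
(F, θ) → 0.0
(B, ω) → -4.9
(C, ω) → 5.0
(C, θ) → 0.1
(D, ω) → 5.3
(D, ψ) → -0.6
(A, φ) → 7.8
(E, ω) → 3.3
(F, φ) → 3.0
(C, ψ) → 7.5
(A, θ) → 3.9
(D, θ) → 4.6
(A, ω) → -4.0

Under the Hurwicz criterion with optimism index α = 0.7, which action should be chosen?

E

A: 0.7·7.8 + 0.3·(-4.0) = 4.26
B: 0.7·9.4 + 0.3·(-4.9) = 5.11
C: 0.7·7.5 + 0.3·0.1 = 5.28
D: 0.7·5.3 + 0.3·(-0.6) = 3.53
E: 0.7·8.9 + 0.3·(-0.1) = 6.2
F: 0.7·3.0 + 0.3·(-4.9) = 0.63
Highest Hurwicz score = 6.2 → E.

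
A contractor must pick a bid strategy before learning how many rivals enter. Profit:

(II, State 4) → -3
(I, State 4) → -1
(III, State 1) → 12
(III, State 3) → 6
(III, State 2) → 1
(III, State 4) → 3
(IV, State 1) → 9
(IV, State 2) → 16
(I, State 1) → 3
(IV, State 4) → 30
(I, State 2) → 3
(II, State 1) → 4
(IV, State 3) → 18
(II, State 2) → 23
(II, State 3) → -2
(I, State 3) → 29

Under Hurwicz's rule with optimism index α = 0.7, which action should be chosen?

I: 0.7·29 + 0.3·(-1) = 20
II: 0.7·23 + 0.3·(-3) = 15.2
III: 0.7·12 + 0.3·1 = 8.7
IV: 0.7·30 + 0.3·9 = 23.7
Highest Hurwicz score = 23.7 → IV.

IV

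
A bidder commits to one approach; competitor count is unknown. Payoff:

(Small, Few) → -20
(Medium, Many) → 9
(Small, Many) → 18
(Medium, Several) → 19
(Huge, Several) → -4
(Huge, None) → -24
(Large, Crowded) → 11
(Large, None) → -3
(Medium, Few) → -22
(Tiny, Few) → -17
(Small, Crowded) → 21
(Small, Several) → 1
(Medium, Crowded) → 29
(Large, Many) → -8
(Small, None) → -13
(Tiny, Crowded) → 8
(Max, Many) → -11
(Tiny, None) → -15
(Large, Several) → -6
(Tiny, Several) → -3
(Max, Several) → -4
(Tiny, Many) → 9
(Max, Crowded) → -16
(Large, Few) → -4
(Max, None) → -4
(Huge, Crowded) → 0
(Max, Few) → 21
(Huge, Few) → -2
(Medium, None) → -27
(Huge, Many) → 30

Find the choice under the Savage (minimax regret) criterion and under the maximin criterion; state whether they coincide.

minimax regret → Huge; maximin → Large (disagree)

Column bests: None=-3, Few=21, Several=19, Many=30, Crowded=29.
Tiny regrets: 12, 38, 22, 21, 21 → max 38
Small regrets: 10, 41, 18, 12, 8 → max 41
Medium regrets: 24, 43, 0, 21, 0 → max 43
Large regrets: 0, 25, 25, 38, 18 → max 38
Huge regrets: 21, 23, 23, 0, 29 → max 29
Max regrets: 1, 0, 23, 41, 45 → max 45
Smallest max regret = 29 → Huge.
Row minima: Tiny=-17, Small=-20, Medium=-27, Large=-8, Huge=-24, Max=-16
Best worst-case = -8 → Large.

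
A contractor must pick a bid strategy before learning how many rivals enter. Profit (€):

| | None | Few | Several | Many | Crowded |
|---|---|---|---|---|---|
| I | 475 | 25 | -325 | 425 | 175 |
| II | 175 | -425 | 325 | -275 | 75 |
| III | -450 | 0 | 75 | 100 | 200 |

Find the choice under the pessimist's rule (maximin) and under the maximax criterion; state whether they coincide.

Row minima: I=-325, II=-425, III=-450
Best worst-case = -325 → I.
Row maxima: I=475, II=325, III=200
Best best-case = 475 → I.

maximin → I; maximax → I (agree)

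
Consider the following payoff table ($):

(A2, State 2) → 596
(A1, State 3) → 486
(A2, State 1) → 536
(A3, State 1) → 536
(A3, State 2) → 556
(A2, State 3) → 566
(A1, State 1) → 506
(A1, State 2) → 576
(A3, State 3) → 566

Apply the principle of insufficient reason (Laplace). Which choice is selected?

A2

Row averages: A1=1568/3, A2=566, A3=1658/3
Highest average = 566 → A2.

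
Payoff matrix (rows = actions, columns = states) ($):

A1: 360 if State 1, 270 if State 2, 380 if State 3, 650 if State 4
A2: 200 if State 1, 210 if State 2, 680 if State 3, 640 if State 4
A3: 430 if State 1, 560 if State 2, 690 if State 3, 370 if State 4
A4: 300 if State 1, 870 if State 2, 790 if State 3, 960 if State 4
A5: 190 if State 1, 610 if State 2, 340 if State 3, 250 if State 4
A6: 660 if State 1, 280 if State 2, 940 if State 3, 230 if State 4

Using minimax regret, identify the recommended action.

A4

Column bests: State 1=660, State 2=870, State 3=940, State 4=960.
A1 regrets: 300, 600, 560, 310 → max 600
A2 regrets: 460, 660, 260, 320 → max 660
A3 regrets: 230, 310, 250, 590 → max 590
A4 regrets: 360, 0, 150, 0 → max 360
A5 regrets: 470, 260, 600, 710 → max 710
A6 regrets: 0, 590, 0, 730 → max 730
Smallest max regret = 360 → A4.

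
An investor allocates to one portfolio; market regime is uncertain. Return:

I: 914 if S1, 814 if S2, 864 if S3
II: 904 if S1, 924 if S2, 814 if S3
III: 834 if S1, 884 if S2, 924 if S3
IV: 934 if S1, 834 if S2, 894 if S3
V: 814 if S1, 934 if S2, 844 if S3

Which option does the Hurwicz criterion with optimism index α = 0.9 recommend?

IV

I: 0.9·914 + 0.1·814 = 904
II: 0.9·924 + 0.1·814 = 913
III: 0.9·924 + 0.1·834 = 915
IV: 0.9·934 + 0.1·834 = 924
V: 0.9·934 + 0.1·814 = 922
Highest Hurwicz score = 924 → IV.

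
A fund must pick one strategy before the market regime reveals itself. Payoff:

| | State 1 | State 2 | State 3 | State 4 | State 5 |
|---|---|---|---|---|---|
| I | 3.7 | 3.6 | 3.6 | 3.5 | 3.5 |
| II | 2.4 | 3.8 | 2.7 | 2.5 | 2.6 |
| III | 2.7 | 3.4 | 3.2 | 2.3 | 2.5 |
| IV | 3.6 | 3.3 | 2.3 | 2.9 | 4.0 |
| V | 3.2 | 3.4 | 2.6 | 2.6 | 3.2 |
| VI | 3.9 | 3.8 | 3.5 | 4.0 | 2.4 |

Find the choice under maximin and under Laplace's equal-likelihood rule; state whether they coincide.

maximin → I; laplace → I (agree)

Row minima: I=3.5, II=2.4, III=2.3, IV=2.3, V=2.6, VI=2.4
Best worst-case = 3.5 → I.
Row averages: I=3.58, II=2.8, III=2.82, IV=3.22, V=3, VI=3.52
Highest average = 3.58 → I.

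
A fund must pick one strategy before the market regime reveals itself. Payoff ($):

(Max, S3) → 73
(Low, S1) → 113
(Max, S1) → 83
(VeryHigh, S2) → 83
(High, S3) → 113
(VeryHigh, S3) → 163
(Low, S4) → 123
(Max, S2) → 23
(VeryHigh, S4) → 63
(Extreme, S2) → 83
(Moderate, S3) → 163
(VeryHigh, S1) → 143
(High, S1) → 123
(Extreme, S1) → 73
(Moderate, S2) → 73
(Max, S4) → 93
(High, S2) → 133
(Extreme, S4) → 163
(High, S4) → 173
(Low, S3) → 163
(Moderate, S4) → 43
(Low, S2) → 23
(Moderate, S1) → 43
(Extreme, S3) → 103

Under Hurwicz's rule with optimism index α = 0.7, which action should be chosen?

Low: 0.7·163 + 0.3·23 = 121
Moderate: 0.7·163 + 0.3·43 = 127
High: 0.7·173 + 0.3·113 = 155
VeryHigh: 0.7·163 + 0.3·63 = 133
Extreme: 0.7·163 + 0.3·73 = 136
Max: 0.7·93 + 0.3·23 = 72
Highest Hurwicz score = 155 → High.

High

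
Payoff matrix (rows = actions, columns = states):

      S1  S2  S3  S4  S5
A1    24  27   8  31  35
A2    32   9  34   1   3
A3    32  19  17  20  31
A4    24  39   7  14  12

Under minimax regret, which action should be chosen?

Column bests: S1=32, S2=39, S3=34, S4=31, S5=35.
A1 regrets: 8, 12, 26, 0, 0 → max 26
A2 regrets: 0, 30, 0, 30, 32 → max 32
A3 regrets: 0, 20, 17, 11, 4 → max 20
A4 regrets: 8, 0, 27, 17, 23 → max 27
Smallest max regret = 20 → A3.

A3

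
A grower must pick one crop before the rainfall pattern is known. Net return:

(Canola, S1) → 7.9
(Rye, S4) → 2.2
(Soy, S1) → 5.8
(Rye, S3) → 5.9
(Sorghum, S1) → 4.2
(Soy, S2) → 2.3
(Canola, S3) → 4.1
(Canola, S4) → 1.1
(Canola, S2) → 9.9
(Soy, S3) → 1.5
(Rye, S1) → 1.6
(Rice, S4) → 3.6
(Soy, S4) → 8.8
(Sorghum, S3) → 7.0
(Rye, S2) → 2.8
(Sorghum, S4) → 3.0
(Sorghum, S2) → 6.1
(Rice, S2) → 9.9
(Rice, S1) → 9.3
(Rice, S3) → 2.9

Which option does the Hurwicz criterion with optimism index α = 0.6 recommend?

Rice

Sorghum: 0.6·7.0 + 0.4·3.0 = 5.4
Rye: 0.6·5.9 + 0.4·1.6 = 4.18
Soy: 0.6·8.8 + 0.4·1.5 = 5.88
Canola: 0.6·9.9 + 0.4·1.1 = 6.38
Rice: 0.6·9.9 + 0.4·2.9 = 7.1
Highest Hurwicz score = 7.1 → Rice.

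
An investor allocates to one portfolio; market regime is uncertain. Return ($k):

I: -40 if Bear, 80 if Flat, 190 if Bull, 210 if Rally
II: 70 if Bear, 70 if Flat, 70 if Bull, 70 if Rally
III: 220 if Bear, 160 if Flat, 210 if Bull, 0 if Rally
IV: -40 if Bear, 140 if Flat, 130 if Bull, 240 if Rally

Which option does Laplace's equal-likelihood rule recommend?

Row averages: I=110, II=70, III=147.5, IV=117.5
Highest average = 147.5 → III.

III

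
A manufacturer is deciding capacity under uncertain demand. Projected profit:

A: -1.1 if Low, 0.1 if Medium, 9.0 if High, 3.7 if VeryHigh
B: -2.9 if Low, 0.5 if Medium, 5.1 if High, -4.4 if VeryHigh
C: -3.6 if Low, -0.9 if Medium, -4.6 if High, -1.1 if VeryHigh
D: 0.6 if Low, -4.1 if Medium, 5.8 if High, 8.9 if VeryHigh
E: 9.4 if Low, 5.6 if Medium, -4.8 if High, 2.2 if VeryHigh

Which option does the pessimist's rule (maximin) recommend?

Row minima: A=-1.1, B=-4.4, C=-4.6, D=-4.1, E=-4.8
Best worst-case = -1.1 → A.

A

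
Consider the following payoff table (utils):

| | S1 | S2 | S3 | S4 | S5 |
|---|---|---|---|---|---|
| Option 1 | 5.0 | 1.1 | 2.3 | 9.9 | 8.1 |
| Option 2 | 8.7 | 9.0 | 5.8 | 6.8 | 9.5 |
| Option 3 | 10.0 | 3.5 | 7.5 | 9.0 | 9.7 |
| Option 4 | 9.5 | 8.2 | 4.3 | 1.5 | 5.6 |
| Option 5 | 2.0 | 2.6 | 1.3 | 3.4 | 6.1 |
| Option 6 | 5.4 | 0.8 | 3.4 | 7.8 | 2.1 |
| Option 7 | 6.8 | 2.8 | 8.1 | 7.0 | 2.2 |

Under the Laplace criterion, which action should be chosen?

Row averages: Option 1=5.28, Option 2=7.96, Option 3=7.94, Option 4=5.82, Option 5=3.08, Option 6=3.9, Option 7=5.38
Highest average = 7.96 → Option 2.

Option 2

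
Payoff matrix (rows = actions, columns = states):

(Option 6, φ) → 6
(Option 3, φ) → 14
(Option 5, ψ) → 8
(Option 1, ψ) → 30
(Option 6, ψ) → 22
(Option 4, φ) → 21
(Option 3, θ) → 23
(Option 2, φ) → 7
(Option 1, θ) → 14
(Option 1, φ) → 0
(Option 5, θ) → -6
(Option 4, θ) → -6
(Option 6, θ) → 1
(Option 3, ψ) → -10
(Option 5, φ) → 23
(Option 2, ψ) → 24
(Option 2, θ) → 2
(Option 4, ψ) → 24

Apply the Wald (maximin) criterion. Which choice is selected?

Row minima: Option 1=0, Option 2=2, Option 3=-10, Option 4=-6, Option 5=-6, Option 6=1
Best worst-case = 2 → Option 2.

Option 2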